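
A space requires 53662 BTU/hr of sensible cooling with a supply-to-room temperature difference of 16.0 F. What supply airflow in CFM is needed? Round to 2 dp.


CFM = 53662 / (1.08 * 16.0) = 3105.44

3105.44 CFM


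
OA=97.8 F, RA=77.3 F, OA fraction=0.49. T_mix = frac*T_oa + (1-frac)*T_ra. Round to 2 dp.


T_mix = 0.49*97.8 + 0.51*77.3 = 87.35 F

87.35 F


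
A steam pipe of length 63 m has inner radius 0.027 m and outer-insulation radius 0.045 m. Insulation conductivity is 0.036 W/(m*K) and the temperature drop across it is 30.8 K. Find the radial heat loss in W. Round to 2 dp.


Q = 2*pi*0.036*63*30.8/ln(0.045/0.027) = 859.21 W

859.21 W


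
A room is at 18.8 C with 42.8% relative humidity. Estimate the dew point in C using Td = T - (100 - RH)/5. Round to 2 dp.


Td = 18.8 - (100-42.8)/5 = 7.36 C

7.36 C


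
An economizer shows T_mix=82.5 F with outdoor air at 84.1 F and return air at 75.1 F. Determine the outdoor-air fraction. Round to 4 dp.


frac = (82.5 - 75.1) / (84.1 - 75.1) = 0.8222

0.8222


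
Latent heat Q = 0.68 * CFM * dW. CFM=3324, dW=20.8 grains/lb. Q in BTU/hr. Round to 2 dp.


Q = 0.68 * 3324 * 20.8 = 47014.66 BTU/hr

47014.66 BTU/hr


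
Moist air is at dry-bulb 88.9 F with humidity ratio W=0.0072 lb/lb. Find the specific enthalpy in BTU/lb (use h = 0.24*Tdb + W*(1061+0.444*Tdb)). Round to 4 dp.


h = 0.24*88.9 + 0.0072*(1061+0.444*88.9) = 29.2594 BTU/lb

29.2594 BTU/lb


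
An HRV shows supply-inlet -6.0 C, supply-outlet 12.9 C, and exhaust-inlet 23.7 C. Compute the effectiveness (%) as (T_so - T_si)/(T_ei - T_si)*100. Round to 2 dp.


eff = (12.9-(-6.0))/(23.7-(-6.0))*100 = 63.64 %

63.64 %


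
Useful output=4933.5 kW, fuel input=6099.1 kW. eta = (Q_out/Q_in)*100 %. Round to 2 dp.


eta = (4933.5/6099.1)*100 = 80.89 %

80.89 %


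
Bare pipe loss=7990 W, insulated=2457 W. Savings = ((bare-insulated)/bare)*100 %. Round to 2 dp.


Savings = ((7990-2457)/7990)*100 = 69.25 %

69.25 %


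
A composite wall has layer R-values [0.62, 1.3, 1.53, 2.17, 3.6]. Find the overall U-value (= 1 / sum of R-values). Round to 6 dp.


R_total = 0.62 + 1.3 + 1.53 + 2.17 + 3.6 = 9.22
U = 1/9.22 = 0.108460

0.108460


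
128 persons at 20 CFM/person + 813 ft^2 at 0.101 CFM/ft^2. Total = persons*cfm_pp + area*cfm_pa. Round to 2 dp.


Total = 128*20 + 813*0.101 = 2642.11 CFM

2642.11 CFM


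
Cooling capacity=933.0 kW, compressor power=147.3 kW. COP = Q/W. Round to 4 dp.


COP = 933.0 / 147.3 = 6.3340

6.3340


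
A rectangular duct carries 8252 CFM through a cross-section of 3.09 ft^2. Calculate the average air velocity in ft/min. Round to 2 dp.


V = 8252 / 3.09 = 2670.55 ft/min

2670.55 ft/min


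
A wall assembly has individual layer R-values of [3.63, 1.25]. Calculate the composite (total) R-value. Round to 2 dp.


R_total = 3.63 + 1.25 = 4.88

4.88


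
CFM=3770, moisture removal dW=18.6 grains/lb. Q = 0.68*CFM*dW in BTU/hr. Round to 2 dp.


Q = 0.68 * 3770 * 18.6 = 47682.96 BTU/hr

47682.96 BTU/hr


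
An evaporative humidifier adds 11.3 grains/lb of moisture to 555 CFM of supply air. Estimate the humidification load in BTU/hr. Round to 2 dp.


Q = 0.68 * 555 * 11.3 = 4264.62 BTU/hr

4264.62 BTU/hr


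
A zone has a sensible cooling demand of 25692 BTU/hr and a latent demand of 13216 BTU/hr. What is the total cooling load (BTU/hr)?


Qt = 25692 + 13216 = 38908 BTU/hr

38908 BTU/hr


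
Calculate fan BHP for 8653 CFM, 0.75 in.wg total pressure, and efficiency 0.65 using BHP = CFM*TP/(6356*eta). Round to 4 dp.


BHP = 8653 * 0.75 / (6356 * 0.65) = 1.5708 hp

1.5708 hp


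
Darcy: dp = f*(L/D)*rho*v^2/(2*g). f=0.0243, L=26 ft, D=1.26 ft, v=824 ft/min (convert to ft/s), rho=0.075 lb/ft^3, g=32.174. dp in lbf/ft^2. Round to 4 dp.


v_fps = 824/60 = 13.7333 ft/s
dp = 0.0243*(26/1.26)*0.075*13.7333^2/(2*32.174) = 0.1102 lbf/ft^2

0.1102 lbf/ft^2


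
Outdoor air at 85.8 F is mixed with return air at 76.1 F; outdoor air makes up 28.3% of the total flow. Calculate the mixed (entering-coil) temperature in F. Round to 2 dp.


T_mix = 76.1 + (28.3/100)*(85.8-76.1) = 78.85 F

78.85 F


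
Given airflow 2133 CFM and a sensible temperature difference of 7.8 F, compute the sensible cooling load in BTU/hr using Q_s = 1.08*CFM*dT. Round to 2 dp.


Q = 1.08 * 2133 * 7.8 = 17968.39 BTU/hr

17968.39 BTU/hr


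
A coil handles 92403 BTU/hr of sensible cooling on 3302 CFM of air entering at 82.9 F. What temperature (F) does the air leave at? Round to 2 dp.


dT = 92403/(1.08*3302) = 25.9111
T_leave = 82.9 - 25.9111 = 56.99 F

56.99 F


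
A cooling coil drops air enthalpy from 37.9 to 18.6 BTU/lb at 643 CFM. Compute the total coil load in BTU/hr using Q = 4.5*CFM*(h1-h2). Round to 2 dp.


Q = 4.5 * 643 * (37.9 - 18.6) = 55844.55 BTU/hr

55844.55 BTU/hr


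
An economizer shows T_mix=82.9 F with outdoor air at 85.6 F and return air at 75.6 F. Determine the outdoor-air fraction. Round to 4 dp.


frac = (82.9 - 75.6) / (85.6 - 75.6) = 0.7300

0.7300


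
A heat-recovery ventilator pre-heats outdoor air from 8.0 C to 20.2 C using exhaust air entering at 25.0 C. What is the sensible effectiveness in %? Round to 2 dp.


eff = (20.2-8.0)/(25.0-8.0)*100 = 71.76 %

71.76 %


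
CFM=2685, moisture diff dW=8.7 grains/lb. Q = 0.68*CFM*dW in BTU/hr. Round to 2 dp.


Q = 0.68 * 2685 * 8.7 = 15884.46 BTU/hr

15884.46 BTU/hr


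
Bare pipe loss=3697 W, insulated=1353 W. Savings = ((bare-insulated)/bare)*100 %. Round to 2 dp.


Savings = ((3697-1353)/3697)*100 = 63.40 %

63.40 %


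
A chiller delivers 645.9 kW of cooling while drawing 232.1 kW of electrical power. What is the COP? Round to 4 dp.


COP = 645.9 / 232.1 = 2.7829

2.7829


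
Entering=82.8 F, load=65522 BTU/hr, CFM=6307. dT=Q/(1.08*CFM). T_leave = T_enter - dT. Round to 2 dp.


dT = 65522/(1.08*6307) = 9.6192
T_leave = 82.8 - 9.6192 = 73.18 F

73.18 F


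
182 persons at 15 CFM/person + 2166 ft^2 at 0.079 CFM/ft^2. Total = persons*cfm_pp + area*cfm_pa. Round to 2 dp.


Total = 182*15 + 2166*0.079 = 2901.11 CFM

2901.11 CFM


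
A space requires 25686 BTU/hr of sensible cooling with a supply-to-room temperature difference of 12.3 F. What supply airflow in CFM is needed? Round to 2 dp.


CFM = 25686 / (1.08 * 12.3) = 1933.60

1933.60 CFM


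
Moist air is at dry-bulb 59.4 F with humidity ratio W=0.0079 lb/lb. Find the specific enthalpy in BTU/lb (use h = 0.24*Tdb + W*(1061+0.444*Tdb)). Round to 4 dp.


h = 0.24*59.4 + 0.0079*(1061+0.444*59.4) = 22.8463 BTU/lb

22.8463 BTU/lb


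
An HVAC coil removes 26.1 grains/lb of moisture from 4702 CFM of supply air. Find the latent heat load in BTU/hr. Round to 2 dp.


Q = 0.68 * 4702 * 26.1 = 83451.10 BTU/hr

83451.10 BTU/hr


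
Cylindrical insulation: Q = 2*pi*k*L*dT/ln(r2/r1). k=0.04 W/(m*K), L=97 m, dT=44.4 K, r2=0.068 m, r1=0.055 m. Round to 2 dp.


Q = 2*pi*0.04*97*44.4/ln(0.068/0.055) = 5101.54 W

5101.54 W


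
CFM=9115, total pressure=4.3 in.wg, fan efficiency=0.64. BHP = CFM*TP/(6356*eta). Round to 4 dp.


BHP = 9115 * 4.3 / (6356 * 0.64) = 9.6352 hp

9.6352 hp


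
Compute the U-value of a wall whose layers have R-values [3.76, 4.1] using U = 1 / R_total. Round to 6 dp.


R_total = 3.76 + 4.1 = 7.86
U = 1/7.86 = 0.127226

0.127226


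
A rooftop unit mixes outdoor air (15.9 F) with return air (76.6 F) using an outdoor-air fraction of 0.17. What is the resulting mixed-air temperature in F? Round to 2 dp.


T_mix = 0.17*15.9 + 0.83*76.6 = 66.28 F

66.28 F


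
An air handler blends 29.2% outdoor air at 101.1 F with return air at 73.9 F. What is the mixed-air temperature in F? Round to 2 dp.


T_mix = 73.9 + (29.2/100)*(101.1-73.9) = 81.84 F

81.84 F


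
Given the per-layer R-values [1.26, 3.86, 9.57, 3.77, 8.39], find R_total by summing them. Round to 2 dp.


R_total = 1.26 + 3.86 + 9.57 + 3.77 + 8.39 = 26.85

26.85


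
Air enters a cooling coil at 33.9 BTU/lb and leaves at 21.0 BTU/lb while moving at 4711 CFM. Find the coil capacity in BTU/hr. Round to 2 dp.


Q = 4.5 * 4711 * (33.9 - 21.0) = 273473.55 BTU/hr

273473.55 BTU/hr


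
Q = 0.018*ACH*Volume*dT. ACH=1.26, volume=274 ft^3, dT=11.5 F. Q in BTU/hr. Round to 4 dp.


Q = 0.018 * 1.26 * 274 * 11.5 = 71.4647 BTU/hr

71.4647 BTU/hr


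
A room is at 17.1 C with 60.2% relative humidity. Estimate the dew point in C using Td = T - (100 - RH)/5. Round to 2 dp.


Td = 17.1 - (100-60.2)/5 = 9.14 C

9.14 C


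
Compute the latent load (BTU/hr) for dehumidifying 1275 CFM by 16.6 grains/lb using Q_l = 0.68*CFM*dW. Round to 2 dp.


Q = 0.68 * 1275 * 16.6 = 14392.20 BTU/hr

14392.20 BTU/hr


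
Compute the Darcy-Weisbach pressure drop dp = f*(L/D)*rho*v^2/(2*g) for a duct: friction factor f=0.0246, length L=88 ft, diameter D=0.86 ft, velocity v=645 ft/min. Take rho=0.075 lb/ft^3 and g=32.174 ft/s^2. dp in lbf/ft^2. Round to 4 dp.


v_fps = 645/60 = 10.75 ft/s
dp = 0.0246*(88/0.86)*0.075*10.75^2/(2*32.174) = 0.3390 lbf/ft^2

0.3390 lbf/ft^2


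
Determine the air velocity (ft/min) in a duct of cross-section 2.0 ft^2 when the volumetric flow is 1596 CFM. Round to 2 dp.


V = 1596 / 2.0 = 798.00 ft/min

798.00 ft/min


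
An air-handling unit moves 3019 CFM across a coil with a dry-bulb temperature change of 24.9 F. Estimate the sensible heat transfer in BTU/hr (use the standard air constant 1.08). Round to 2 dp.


Q = 1.08 * 3019 * 24.9 = 81186.95 BTU/hr

81186.95 BTU/hr


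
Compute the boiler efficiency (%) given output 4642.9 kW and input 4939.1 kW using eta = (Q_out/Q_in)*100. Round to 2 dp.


eta = (4642.9/4939.1)*100 = 94.00 %

94.00 %


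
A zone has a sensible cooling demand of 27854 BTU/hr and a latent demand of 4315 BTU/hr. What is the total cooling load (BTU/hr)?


Qt = 27854 + 4315 = 32169 BTU/hr

32169 BTU/hr


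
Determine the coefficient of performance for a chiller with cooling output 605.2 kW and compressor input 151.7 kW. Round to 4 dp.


COP = 605.2 / 151.7 = 3.9895

3.9895


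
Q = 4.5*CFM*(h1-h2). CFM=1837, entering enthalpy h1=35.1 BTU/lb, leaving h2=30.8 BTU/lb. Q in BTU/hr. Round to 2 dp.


Q = 4.5 * 1837 * (35.1 - 30.8) = 35545.95 BTU/hr

35545.95 BTU/hr


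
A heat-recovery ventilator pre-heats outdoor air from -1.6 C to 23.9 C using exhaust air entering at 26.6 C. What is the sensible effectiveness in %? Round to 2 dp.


eff = (23.9-(-1.6))/(26.6-(-1.6))*100 = 90.43 %

90.43 %


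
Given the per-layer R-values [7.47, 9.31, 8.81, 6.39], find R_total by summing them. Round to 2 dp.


R_total = 7.47 + 9.31 + 8.81 + 6.39 = 31.98

31.98


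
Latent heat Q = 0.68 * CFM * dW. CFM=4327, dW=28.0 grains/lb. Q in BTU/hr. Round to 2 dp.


Q = 0.68 * 4327 * 28.0 = 82386.08 BTU/hr

82386.08 BTU/hr


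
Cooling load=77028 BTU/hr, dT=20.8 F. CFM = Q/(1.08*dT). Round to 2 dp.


CFM = 77028 / (1.08 * 20.8) = 3428.95

3428.95 CFM


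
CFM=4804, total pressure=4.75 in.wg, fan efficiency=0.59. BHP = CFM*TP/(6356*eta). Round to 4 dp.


BHP = 4804 * 4.75 / (6356 * 0.59) = 6.0850 hp

6.0850 hp


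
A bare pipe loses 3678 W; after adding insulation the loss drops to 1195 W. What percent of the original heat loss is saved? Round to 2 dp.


Savings = ((3678-1195)/3678)*100 = 67.51 %

67.51 %


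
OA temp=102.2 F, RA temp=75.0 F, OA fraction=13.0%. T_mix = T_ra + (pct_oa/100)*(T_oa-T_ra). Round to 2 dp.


T_mix = 75.0 + (13.0/100)*(102.2-75.0) = 78.54 F

78.54 F


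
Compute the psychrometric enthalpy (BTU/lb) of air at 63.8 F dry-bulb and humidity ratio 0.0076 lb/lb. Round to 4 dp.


h = 0.24*63.8 + 0.0076*(1061+0.444*63.8) = 23.5909 BTU/lb

23.5909 BTU/lb


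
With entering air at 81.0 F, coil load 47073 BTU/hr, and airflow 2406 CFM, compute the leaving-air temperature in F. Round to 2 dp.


dT = 47073/(1.08*2406) = 18.1156
T_leave = 81.0 - 18.1156 = 62.88 F

62.88 F


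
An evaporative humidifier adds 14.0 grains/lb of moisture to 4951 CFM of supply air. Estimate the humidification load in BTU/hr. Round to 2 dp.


Q = 0.68 * 4951 * 14.0 = 47133.52 BTU/hr

47133.52 BTU/hr


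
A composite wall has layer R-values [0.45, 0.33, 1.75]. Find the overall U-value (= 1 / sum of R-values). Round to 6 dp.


R_total = 0.45 + 0.33 + 1.75 = 2.53
U = 1/2.53 = 0.395257

0.395257


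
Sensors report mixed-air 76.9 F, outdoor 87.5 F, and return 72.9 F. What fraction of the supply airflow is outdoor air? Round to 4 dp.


frac = (76.9 - 72.9) / (87.5 - 72.9) = 0.2740

0.2740


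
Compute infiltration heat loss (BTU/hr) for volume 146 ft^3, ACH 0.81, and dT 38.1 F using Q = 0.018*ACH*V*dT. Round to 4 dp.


Q = 0.018 * 0.81 * 146 * 38.1 = 81.1027 BTU/hr

81.1027 BTU/hr


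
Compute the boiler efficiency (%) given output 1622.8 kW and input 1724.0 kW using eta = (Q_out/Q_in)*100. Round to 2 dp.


eta = (1622.8/1724.0)*100 = 94.13 %

94.13 %


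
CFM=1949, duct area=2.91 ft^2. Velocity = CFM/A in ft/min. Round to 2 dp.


V = 1949 / 2.91 = 669.76 ft/min

669.76 ft/min


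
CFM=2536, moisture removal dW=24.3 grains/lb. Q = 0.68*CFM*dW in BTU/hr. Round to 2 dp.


Q = 0.68 * 2536 * 24.3 = 41904.86 BTU/hr

41904.86 BTU/hr


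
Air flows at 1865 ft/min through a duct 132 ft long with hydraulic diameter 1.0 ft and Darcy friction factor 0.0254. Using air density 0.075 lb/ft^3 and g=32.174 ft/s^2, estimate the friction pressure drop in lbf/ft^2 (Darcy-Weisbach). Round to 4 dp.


v_fps = 1865/60 = 31.0833 ft/s
dp = 0.0254*(132/1.0)*0.075*31.0833^2/(2*32.174) = 3.7756 lbf/ft^2

3.7756 lbf/ft^2


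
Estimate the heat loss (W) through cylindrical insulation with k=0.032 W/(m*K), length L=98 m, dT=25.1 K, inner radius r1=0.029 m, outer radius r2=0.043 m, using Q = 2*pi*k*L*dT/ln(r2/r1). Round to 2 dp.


Q = 2*pi*0.032*98*25.1/ln(0.043/0.029) = 1255.56 W

1255.56 W


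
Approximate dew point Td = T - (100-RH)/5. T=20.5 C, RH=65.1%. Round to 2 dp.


Td = 20.5 - (100-65.1)/5 = 13.52 C

13.52 C


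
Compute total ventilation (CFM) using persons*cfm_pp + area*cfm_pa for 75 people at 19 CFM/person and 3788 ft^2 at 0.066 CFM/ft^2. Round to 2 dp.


Total = 75*19 + 3788*0.066 = 1675.01 CFM

1675.01 CFM


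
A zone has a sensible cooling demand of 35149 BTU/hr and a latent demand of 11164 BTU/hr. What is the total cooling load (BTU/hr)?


Qt = 35149 + 11164 = 46313 BTU/hr

46313 BTU/hr


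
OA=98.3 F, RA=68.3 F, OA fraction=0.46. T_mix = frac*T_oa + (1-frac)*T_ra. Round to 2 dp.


T_mix = 0.46*98.3 + 0.54*68.3 = 82.10 F

82.10 F


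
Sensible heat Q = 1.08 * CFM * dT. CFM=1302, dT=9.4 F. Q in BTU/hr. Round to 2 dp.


Q = 1.08 * 1302 * 9.4 = 13217.90 BTU/hr

13217.90 BTU/hr


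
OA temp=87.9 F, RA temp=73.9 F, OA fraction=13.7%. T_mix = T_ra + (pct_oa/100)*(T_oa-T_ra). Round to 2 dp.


T_mix = 73.9 + (13.7/100)*(87.9-73.9) = 75.82 F

75.82 F


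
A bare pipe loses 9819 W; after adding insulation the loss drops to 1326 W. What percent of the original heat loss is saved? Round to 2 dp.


Savings = ((9819-1326)/9819)*100 = 86.50 %

86.50 %


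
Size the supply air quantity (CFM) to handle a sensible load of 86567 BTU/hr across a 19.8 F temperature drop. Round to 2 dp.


CFM = 86567 / (1.08 * 19.8) = 4048.21

4048.21 CFM


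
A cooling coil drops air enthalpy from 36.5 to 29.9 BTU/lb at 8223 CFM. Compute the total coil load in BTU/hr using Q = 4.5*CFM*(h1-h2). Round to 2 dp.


Q = 4.5 * 8223 * (36.5 - 29.9) = 244223.10 BTU/hr

244223.10 BTU/hr


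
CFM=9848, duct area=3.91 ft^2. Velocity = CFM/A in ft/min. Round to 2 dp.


V = 9848 / 3.91 = 2518.67 ft/min

2518.67 ft/min


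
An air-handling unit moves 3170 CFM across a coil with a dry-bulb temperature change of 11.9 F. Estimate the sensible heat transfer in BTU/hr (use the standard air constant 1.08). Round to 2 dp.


Q = 1.08 * 3170 * 11.9 = 40740.84 BTU/hr

40740.84 BTU/hr


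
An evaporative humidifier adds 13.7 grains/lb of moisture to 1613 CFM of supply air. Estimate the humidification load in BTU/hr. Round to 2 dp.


Q = 0.68 * 1613 * 13.7 = 15026.71 BTU/hr

15026.71 BTU/hr


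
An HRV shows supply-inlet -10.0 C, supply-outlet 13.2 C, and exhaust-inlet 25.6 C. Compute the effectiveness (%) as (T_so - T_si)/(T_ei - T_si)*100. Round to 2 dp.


eff = (13.2-(-10.0))/(25.6-(-10.0))*100 = 65.17 %

65.17 %


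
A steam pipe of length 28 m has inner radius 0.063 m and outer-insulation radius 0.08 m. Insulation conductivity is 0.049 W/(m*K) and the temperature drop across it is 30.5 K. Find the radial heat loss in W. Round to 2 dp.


Q = 2*pi*0.049*28*30.5/ln(0.08/0.063) = 1100.61 W

1100.61 W


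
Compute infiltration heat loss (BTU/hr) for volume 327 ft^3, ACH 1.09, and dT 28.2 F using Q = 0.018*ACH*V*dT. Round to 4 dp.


Q = 0.018 * 1.09 * 327 * 28.2 = 180.9239 BTU/hr

180.9239 BTU/hr


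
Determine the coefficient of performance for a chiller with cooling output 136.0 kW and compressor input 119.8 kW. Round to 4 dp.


COP = 136.0 / 119.8 = 1.1352

1.1352


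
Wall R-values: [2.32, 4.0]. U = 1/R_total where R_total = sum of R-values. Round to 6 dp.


R_total = 2.32 + 4.0 = 6.32
U = 1/6.32 = 0.158228

0.158228


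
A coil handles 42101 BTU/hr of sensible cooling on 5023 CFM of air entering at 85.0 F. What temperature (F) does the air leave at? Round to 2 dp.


dT = 42101/(1.08*5023) = 7.7608
T_leave = 85.0 - 7.7608 = 77.24 F

77.24 F


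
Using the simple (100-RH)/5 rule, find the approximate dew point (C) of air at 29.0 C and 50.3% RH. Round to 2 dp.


Td = 29.0 - (100-50.3)/5 = 19.06 C

19.06 C


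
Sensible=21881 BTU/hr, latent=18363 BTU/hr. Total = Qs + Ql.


Qt = 21881 + 18363 = 40244 BTU/hr

40244 BTU/hr


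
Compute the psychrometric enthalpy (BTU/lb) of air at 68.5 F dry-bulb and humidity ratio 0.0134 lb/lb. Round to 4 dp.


h = 0.24*68.5 + 0.0134*(1061+0.444*68.5) = 31.0649 BTU/lb

31.0649 BTU/lb


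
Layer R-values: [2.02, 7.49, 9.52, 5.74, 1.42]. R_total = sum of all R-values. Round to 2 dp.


R_total = 2.02 + 7.49 + 9.52 + 5.74 + 1.42 = 26.19

26.19


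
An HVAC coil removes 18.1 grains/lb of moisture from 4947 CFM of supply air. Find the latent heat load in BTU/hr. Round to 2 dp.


Q = 0.68 * 4947 * 18.1 = 60887.68 BTU/hr

60887.68 BTU/hr


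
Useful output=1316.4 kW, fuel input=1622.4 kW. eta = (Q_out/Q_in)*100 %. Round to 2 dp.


eta = (1316.4/1622.4)*100 = 81.14 %

81.14 %


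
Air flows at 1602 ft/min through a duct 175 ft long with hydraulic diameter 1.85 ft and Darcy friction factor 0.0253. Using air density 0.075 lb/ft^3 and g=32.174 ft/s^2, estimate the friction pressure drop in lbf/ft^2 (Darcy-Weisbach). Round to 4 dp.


v_fps = 1602/60 = 26.7 ft/s
dp = 0.0253*(175/1.85)*0.075*26.7^2/(2*32.174) = 1.9885 lbf/ft^2

1.9885 lbf/ft^2


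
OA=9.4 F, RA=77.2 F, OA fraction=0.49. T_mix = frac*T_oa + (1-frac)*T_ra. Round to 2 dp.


T_mix = 0.49*9.4 + 0.51*77.2 = 43.98 F

43.98 F


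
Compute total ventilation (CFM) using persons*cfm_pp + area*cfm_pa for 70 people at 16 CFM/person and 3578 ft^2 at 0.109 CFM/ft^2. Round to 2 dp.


Total = 70*16 + 3578*0.109 = 1510.00 CFM

1510.00 CFM


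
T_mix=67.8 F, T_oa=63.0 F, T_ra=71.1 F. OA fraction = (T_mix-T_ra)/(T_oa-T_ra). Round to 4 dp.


frac = (67.8 - 71.1) / (63.0 - 71.1) = 0.4074

0.4074


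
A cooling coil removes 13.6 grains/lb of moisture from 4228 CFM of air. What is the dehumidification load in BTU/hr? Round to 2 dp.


Q = 0.68 * 4228 * 13.6 = 39100.54 BTU/hr

39100.54 BTU/hr


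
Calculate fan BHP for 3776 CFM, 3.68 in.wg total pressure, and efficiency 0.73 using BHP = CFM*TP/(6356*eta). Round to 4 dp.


BHP = 3776 * 3.68 / (6356 * 0.73) = 2.9948 hp

2.9948 hp


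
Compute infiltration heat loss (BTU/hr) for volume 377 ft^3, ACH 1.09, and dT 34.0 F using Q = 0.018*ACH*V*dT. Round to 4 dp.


Q = 0.018 * 1.09 * 377 * 34.0 = 251.4892 BTU/hr

251.4892 BTU/hr


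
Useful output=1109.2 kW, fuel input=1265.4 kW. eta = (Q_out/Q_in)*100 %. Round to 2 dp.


eta = (1109.2/1265.4)*100 = 87.66 %

87.66 %


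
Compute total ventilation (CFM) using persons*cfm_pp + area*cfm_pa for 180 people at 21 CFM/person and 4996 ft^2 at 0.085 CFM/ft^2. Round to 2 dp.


Total = 180*21 + 4996*0.085 = 4204.66 CFM

4204.66 CFM


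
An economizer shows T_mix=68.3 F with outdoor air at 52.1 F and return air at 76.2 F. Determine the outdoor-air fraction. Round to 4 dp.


frac = (68.3 - 76.2) / (52.1 - 76.2) = 0.3278

0.3278


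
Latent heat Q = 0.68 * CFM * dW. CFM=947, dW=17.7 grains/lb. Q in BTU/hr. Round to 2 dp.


Q = 0.68 * 947 * 17.7 = 11398.09 BTU/hr

11398.09 BTU/hr


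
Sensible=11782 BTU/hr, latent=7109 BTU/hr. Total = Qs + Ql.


Qt = 11782 + 7109 = 18891 BTU/hr

18891 BTU/hr


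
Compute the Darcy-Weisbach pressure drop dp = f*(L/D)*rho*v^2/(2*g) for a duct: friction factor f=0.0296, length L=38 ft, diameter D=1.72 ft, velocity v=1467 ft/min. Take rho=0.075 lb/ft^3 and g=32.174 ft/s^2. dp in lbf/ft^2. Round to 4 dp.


v_fps = 1467/60 = 24.45 ft/s
dp = 0.0296*(38/1.72)*0.075*24.45^2/(2*32.174) = 0.4556 lbf/ft^2

0.4556 lbf/ft^2


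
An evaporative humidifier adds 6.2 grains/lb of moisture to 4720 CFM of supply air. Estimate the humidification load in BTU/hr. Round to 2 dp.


Q = 0.68 * 4720 * 6.2 = 19899.52 BTU/hr

19899.52 BTU/hr


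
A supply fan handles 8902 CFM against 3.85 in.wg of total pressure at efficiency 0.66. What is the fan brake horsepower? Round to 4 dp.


BHP = 8902 * 3.85 / (6356 * 0.66) = 8.1700 hp

8.1700 hp


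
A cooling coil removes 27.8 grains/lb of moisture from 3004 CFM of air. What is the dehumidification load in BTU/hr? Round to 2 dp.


Q = 0.68 * 3004 * 27.8 = 56787.62 BTU/hr

56787.62 BTU/hr


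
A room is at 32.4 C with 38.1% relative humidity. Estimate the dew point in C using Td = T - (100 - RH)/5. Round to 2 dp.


Td = 32.4 - (100-38.1)/5 = 20.02 C

20.02 C


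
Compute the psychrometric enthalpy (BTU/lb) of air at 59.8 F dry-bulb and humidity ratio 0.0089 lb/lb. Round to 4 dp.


h = 0.24*59.8 + 0.0089*(1061+0.444*59.8) = 24.0312 BTU/lb

24.0312 BTU/lb


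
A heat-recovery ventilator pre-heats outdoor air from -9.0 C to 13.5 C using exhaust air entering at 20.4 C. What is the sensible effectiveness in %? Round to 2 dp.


eff = (13.5-(-9.0))/(20.4-(-9.0))*100 = 76.53 %

76.53 %


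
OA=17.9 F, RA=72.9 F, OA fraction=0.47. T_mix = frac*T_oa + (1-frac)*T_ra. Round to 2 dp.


T_mix = 0.47*17.9 + 0.53*72.9 = 47.05 F

47.05 F


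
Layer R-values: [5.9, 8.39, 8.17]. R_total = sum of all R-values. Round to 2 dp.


R_total = 5.9 + 8.39 + 8.17 = 22.46

22.46


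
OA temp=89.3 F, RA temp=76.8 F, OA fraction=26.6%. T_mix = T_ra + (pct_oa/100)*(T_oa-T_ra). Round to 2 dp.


T_mix = 76.8 + (26.6/100)*(89.3-76.8) = 80.13 F

80.13 F


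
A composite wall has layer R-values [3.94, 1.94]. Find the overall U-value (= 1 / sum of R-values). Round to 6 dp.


R_total = 3.94 + 1.94 = 5.88
U = 1/5.88 = 0.170068

0.170068


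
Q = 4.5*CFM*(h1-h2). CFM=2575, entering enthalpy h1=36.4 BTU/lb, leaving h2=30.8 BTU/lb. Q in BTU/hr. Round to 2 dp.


Q = 4.5 * 2575 * (36.4 - 30.8) = 64890.00 BTU/hr

64890.00 BTU/hr


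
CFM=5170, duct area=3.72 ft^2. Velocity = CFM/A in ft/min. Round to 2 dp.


V = 5170 / 3.72 = 1389.78 ft/min

1389.78 ft/min


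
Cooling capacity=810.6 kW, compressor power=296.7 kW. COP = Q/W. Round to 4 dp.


COP = 810.6 / 296.7 = 2.7321

2.7321


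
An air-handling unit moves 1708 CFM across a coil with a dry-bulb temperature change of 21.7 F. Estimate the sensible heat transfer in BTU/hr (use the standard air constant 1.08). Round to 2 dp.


Q = 1.08 * 1708 * 21.7 = 40028.69 BTU/hr

40028.69 BTU/hr


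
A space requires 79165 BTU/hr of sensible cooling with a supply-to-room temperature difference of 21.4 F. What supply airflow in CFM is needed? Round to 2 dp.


CFM = 79165 / (1.08 * 21.4) = 3425.28

3425.28 CFM


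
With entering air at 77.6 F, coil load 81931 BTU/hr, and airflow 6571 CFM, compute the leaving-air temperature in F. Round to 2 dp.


dT = 81931/(1.08*6571) = 11.5450
T_leave = 77.6 - 11.5450 = 66.06 F

66.06 F


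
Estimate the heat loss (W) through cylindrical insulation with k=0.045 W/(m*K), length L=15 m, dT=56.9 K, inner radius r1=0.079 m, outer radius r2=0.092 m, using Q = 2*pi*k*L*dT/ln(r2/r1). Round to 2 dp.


Q = 2*pi*0.045*15*56.9/ln(0.092/0.079) = 1584.09 W

1584.09 W


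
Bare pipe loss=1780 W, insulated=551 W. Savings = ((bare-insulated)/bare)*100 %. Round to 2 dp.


Savings = ((1780-551)/1780)*100 = 69.04 %

69.04 %


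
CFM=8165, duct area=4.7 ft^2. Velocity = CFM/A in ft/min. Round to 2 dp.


V = 8165 / 4.7 = 1737.23 ft/min

1737.23 ft/min


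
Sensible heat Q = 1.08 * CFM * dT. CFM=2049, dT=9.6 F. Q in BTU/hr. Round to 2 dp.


Q = 1.08 * 2049 * 9.6 = 21244.03 BTU/hr

21244.03 BTU/hr


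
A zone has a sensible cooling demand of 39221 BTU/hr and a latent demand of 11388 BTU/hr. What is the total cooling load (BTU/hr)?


Qt = 39221 + 11388 = 50609 BTU/hr

50609 BTU/hr


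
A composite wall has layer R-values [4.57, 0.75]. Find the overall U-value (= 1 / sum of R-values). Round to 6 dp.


R_total = 4.57 + 0.75 = 5.32
U = 1/5.32 = 0.187970

0.187970


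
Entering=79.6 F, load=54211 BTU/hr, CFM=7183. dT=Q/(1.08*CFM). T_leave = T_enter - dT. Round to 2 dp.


dT = 54211/(1.08*7183) = 6.9881
T_leave = 79.6 - 6.9881 = 72.61 F

72.61 F


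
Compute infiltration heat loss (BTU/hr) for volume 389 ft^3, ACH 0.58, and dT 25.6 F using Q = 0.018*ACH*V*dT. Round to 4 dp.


Q = 0.018 * 0.58 * 389 * 25.6 = 103.9657 BTU/hr

103.9657 BTU/hr


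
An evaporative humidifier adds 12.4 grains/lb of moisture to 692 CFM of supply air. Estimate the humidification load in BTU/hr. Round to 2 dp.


Q = 0.68 * 692 * 12.4 = 5834.94 BTU/hr

5834.94 BTU/hr


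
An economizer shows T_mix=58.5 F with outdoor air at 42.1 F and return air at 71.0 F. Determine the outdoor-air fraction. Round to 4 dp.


frac = (58.5 - 71.0) / (42.1 - 71.0) = 0.4325

0.4325


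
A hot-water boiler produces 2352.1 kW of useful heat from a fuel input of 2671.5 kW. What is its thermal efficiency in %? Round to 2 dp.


eta = (2352.1/2671.5)*100 = 88.04 %

88.04 %


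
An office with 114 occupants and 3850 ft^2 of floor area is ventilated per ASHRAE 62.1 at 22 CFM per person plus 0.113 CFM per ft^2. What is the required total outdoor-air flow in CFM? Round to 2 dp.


Total = 114*22 + 3850*0.113 = 2943.05 CFM

2943.05 CFM


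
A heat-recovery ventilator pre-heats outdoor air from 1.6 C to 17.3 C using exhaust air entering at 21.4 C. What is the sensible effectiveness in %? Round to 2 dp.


eff = (17.3-1.6)/(21.4-1.6)*100 = 79.29 %

79.29 %


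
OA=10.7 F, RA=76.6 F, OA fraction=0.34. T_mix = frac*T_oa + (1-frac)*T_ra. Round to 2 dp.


T_mix = 0.34*10.7 + 0.66*76.6 = 54.19 F

54.19 F


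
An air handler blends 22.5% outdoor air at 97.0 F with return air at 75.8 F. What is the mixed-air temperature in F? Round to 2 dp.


T_mix = 75.8 + (22.5/100)*(97.0-75.8) = 80.57 F

80.57 F


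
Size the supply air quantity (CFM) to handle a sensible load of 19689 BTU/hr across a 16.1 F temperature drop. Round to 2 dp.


CFM = 19689 / (1.08 * 16.1) = 1132.33

1132.33 CFM


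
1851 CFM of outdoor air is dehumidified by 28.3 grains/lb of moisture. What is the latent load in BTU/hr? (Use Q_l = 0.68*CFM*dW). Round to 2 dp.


Q = 0.68 * 1851 * 28.3 = 35620.64 BTU/hr

35620.64 BTU/hr


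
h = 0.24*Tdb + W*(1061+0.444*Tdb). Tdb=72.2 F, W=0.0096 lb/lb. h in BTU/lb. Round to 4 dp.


h = 0.24*72.2 + 0.0096*(1061+0.444*72.2) = 27.8213 BTU/lb

27.8213 BTU/lb


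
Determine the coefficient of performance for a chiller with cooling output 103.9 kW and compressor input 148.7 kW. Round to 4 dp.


COP = 103.9 / 148.7 = 0.6987

0.6987


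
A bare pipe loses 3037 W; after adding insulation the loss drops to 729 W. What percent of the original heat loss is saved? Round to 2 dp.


Savings = ((3037-729)/3037)*100 = 76.00 %

76.00 %


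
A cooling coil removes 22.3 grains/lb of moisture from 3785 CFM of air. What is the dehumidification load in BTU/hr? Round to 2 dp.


Q = 0.68 * 3785 * 22.3 = 57395.74 BTU/hr

57395.74 BTU/hr


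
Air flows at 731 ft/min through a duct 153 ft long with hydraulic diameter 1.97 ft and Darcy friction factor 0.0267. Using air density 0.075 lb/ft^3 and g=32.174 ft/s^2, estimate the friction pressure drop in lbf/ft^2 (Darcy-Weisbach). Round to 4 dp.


v_fps = 731/60 = 12.1833 ft/s
dp = 0.0267*(153/1.97)*0.075*12.1833^2/(2*32.174) = 0.3588 lbf/ft^2

0.3588 lbf/ft^2


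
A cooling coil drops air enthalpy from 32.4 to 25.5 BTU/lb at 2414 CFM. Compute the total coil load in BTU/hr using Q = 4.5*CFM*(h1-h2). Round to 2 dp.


Q = 4.5 * 2414 * (32.4 - 25.5) = 74954.70 BTU/hr

74954.70 BTU/hr


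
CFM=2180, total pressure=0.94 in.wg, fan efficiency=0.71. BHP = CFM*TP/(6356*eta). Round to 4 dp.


BHP = 2180 * 0.94 / (6356 * 0.71) = 0.4541 hp

0.4541 hp


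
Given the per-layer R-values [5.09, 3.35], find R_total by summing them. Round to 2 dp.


R_total = 5.09 + 3.35 = 8.44

8.44


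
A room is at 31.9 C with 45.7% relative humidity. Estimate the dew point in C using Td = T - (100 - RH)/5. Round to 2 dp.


Td = 31.9 - (100-45.7)/5 = 21.04 C

21.04 C


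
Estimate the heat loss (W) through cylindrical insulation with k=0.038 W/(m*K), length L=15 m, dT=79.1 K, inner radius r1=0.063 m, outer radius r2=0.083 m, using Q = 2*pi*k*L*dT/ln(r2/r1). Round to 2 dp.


Q = 2*pi*0.038*15*79.1/ln(0.083/0.063) = 1027.51 W

1027.51 W


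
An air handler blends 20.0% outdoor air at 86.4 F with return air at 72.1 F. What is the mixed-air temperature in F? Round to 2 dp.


T_mix = 72.1 + (20.0/100)*(86.4-72.1) = 74.96 F

74.96 F


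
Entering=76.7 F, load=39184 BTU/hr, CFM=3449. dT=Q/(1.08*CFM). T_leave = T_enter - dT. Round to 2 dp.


dT = 39184/(1.08*3449) = 10.5194
T_leave = 76.7 - 10.5194 = 66.18 F

66.18 F


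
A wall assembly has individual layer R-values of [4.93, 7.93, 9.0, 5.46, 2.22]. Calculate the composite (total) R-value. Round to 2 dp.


R_total = 4.93 + 7.93 + 9.0 + 5.46 + 2.22 = 29.54

29.54


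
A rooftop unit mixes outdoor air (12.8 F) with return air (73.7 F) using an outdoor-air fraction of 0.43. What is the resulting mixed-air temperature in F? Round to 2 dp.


T_mix = 0.43*12.8 + 0.57*73.7 = 47.51 F

47.51 F


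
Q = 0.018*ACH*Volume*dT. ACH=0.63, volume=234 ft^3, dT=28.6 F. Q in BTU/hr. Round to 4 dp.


Q = 0.018 * 0.63 * 234 * 28.6 = 75.8918 BTU/hr

75.8918 BTU/hr


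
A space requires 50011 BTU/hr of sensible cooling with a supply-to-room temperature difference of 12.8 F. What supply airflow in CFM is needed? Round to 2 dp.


CFM = 50011 / (1.08 * 12.8) = 3617.69

3617.69 CFM


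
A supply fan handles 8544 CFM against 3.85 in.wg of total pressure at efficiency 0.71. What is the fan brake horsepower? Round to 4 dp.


BHP = 8544 * 3.85 / (6356 * 0.71) = 7.2892 hp

7.2892 hp


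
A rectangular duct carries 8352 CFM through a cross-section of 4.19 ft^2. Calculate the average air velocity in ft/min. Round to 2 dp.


V = 8352 / 4.19 = 1993.32 ft/min

1993.32 ft/min


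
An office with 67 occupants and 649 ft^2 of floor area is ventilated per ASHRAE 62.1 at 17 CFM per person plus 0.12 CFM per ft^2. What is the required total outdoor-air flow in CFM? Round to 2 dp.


Total = 67*17 + 649*0.12 = 1216.88 CFM

1216.88 CFM


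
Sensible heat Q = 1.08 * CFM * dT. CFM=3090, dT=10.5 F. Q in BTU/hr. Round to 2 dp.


Q = 1.08 * 3090 * 10.5 = 35040.60 BTU/hr

35040.60 BTU/hr


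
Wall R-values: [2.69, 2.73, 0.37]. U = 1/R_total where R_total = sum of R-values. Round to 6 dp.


R_total = 2.69 + 2.73 + 0.37 = 5.79
U = 1/5.79 = 0.172712

0.172712


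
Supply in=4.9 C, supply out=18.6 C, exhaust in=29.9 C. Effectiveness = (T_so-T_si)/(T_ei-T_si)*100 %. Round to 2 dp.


eff = (18.6-4.9)/(29.9-4.9)*100 = 54.80 %

54.80 %


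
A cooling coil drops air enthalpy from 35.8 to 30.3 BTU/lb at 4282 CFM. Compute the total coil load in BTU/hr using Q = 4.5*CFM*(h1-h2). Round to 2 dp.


Q = 4.5 * 4282 * (35.8 - 30.3) = 105979.50 BTU/hr

105979.50 BTU/hr


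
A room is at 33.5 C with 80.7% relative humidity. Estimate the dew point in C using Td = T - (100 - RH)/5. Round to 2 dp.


Td = 33.5 - (100-80.7)/5 = 29.64 C

29.64 C


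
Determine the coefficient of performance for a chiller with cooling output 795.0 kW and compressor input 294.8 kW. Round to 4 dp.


COP = 795.0 / 294.8 = 2.6967

2.6967


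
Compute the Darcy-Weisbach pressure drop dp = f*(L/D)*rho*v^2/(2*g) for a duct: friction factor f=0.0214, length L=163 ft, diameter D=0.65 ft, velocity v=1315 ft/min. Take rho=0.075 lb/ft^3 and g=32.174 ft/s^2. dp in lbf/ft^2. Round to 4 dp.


v_fps = 1315/60 = 21.9167 ft/s
dp = 0.0214*(163/0.65)*0.075*21.9167^2/(2*32.174) = 3.0044 lbf/ft^2

3.0044 lbf/ft^2


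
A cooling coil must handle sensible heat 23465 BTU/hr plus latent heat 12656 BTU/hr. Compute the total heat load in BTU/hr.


Qt = 23465 + 12656 = 36121 BTU/hr

36121 BTU/hr


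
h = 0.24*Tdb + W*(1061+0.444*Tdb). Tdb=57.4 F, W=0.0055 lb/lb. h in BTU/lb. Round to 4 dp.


h = 0.24*57.4 + 0.0055*(1061+0.444*57.4) = 19.7517 BTU/lb

19.7517 BTU/lb


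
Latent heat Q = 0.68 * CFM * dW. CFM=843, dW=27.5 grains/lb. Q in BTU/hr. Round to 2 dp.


Q = 0.68 * 843 * 27.5 = 15764.10 BTU/hr

15764.10 BTU/hr


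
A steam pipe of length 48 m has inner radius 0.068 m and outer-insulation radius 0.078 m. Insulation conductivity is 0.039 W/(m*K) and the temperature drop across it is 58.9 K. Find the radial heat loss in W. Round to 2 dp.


Q = 2*pi*0.039*48*58.9/ln(0.078/0.068) = 5049.44 W

5049.44 W


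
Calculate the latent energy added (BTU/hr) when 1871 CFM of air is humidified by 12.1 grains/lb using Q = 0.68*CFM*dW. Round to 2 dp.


Q = 0.68 * 1871 * 12.1 = 15394.59 BTU/hr

15394.59 BTU/hr


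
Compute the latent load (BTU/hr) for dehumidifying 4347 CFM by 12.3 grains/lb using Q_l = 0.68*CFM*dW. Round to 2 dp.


Q = 0.68 * 4347 * 12.3 = 36358.31 BTU/hr

36358.31 BTU/hr


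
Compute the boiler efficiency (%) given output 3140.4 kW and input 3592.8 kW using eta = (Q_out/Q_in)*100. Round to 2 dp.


eta = (3140.4/3592.8)*100 = 87.41 %

87.41 %


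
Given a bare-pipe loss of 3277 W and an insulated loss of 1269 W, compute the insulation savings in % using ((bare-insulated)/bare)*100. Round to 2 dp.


Savings = ((3277-1269)/3277)*100 = 61.28 %

61.28 %


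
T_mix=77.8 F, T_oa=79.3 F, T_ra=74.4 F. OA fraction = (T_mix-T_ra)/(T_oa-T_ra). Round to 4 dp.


frac = (77.8 - 74.4) / (79.3 - 74.4) = 0.6939

0.6939


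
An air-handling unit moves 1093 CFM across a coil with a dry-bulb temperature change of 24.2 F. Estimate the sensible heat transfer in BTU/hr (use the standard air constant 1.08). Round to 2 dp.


Q = 1.08 * 1093 * 24.2 = 28566.65 BTU/hr

28566.65 BTU/hr


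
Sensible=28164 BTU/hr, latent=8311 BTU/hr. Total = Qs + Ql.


Qt = 28164 + 8311 = 36475 BTU/hr

36475 BTU/hr


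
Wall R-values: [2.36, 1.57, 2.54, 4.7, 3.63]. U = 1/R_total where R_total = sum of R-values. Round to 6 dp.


R_total = 2.36 + 1.57 + 2.54 + 4.7 + 3.63 = 14.80
U = 1/14.80 = 0.067568

0.067568


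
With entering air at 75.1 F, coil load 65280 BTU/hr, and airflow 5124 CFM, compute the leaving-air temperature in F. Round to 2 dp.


dT = 65280/(1.08*5124) = 11.7963
T_leave = 75.1 - 11.7963 = 63.30 F

63.30 F


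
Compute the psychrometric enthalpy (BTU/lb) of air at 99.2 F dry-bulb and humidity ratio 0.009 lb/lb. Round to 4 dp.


h = 0.24*99.2 + 0.009*(1061+0.444*99.2) = 33.7534 BTU/lb

33.7534 BTU/lb


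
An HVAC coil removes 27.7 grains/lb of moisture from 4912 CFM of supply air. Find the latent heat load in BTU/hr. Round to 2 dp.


Q = 0.68 * 4912 * 27.7 = 92522.43 BTU/hr

92522.43 BTU/hr


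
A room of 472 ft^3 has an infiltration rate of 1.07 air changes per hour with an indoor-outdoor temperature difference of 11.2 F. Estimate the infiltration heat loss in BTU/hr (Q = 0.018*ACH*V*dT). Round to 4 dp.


Q = 0.018 * 1.07 * 472 * 11.2 = 101.8161 BTU/hr

101.8161 BTU/hr


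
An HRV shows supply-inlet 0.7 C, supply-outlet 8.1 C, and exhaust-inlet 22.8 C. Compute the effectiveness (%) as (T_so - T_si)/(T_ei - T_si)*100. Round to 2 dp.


eff = (8.1-0.7)/(22.8-0.7)*100 = 33.48 %

33.48 %


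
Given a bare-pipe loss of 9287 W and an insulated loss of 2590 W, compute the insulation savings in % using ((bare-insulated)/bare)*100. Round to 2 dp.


Savings = ((9287-2590)/9287)*100 = 72.11 %

72.11 %


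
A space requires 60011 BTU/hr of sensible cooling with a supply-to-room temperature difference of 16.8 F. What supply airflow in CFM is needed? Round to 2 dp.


CFM = 60011 / (1.08 * 16.8) = 3307.48

3307.48 CFM


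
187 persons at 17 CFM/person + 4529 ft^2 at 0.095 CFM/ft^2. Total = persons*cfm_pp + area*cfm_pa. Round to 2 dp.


Total = 187*17 + 4529*0.095 = 3609.26 CFM

3609.26 CFM


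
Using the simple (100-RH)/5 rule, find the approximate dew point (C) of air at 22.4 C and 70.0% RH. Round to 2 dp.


Td = 22.4 - (100-70.0)/5 = 16.40 C

16.40 C


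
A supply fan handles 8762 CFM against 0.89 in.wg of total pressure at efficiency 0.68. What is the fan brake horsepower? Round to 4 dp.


BHP = 8762 * 0.89 / (6356 * 0.68) = 1.8043 hp

1.8043 hp


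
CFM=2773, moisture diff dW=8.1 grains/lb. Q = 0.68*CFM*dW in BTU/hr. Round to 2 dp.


Q = 0.68 * 2773 * 8.1 = 15273.68 BTU/hr

15273.68 BTU/hr


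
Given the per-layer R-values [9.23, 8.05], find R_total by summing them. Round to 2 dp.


R_total = 9.23 + 8.05 = 17.28

17.28


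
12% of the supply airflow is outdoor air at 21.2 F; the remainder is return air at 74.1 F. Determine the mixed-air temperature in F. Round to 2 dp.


T_mix = 0.12*21.2 + 0.88*74.1 = 67.75 F

67.75 F


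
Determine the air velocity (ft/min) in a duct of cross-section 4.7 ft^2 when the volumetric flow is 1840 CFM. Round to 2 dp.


V = 1840 / 4.7 = 391.49 ft/min

391.49 ft/min


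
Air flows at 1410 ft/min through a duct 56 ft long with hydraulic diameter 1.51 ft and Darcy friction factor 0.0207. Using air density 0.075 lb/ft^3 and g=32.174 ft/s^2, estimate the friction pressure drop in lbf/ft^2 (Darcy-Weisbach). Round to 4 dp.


v_fps = 1410/60 = 23.5 ft/s
dp = 0.0207*(56/1.51)*0.075*23.5^2/(2*32.174) = 0.4941 lbf/ft^2

0.4941 lbf/ft^2


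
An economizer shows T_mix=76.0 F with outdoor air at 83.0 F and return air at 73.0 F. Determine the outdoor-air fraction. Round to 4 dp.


frac = (76.0 - 73.0) / (83.0 - 73.0) = 0.3000

0.3000


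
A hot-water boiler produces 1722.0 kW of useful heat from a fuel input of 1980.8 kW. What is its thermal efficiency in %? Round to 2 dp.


eta = (1722.0/1980.8)*100 = 86.93 %

86.93 %


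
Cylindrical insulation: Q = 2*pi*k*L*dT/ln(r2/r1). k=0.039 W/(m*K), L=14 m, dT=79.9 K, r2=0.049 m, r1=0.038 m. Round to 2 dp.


Q = 2*pi*0.039*14*79.9/ln(0.049/0.038) = 1078.17 W

1078.17 W


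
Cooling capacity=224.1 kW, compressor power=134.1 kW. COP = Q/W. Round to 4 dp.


COP = 224.1 / 134.1 = 1.6711

1.6711


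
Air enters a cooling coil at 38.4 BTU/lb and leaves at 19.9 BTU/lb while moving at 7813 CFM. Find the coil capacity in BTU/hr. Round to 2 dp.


Q = 4.5 * 7813 * (38.4 - 19.9) = 650432.25 BTU/hr

650432.25 BTU/hr
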